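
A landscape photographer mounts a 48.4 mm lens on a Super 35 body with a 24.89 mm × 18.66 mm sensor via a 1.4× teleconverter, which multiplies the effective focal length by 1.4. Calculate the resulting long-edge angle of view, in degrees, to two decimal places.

20.81°

Effective focal length f = 48.4 × 1.4 = 67.76 mm.
α = 2·arctan(24.89 / (2 × 67.76)) = 2·arctan(0.18366) ≈ 20.8143°.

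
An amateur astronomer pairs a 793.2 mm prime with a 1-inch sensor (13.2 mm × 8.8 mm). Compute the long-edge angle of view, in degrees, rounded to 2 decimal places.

Angle of view α = 2·arctan(w/2f) with w = 13.2 mm and f = 793.2 mm.
w/2f = 0.00832; arctan(0.00832) ≈ 0.4767°, so α ≈ 0.9535°.

0.95°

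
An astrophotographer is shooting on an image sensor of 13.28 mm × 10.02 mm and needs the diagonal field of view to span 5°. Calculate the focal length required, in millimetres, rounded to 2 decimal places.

Sensor diagonal = √(13.28² + 10.02²) = √276.7588 ≈ 16.6361 mm.
From α = 2·arctan(d/2f) we get f = d / (2·tan(α/2)).
With d = 16.6361 mm and α/2 = 2.5°, tan(α/2) ≈ 0.04366, so f ≈ 16.6361 / 0.08732 ≈ 190.5143 mm.

190.51 mm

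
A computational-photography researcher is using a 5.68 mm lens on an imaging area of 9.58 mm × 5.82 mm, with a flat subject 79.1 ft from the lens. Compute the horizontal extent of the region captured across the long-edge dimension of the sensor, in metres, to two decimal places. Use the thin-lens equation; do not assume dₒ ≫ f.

40.65 m

dₒ: 79.1 ft × 304.8 mm/ft = 24109.68 mm.
Similar triangles through the lens centre give W/dₒ = w/dᵢ; with 1/f = 1/dₒ + 1/dᵢ this gives W = w·(dₒ − f)/f.
W = 9.58 mm × (24109.7 − 5.68) / 5.68 = 9.58 × 4243.6618 ≈ 40654.280 mm = 40.6543 m.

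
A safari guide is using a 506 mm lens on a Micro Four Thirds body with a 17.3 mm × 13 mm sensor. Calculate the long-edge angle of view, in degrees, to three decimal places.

1.959°

Angle of view α = 2·arctan(w/2f) with w = 17.3 mm and f = 506 mm.
w/2f = 0.01709; arctan(0.01709) ≈ 0.9794°, so α ≈ 1.9587°.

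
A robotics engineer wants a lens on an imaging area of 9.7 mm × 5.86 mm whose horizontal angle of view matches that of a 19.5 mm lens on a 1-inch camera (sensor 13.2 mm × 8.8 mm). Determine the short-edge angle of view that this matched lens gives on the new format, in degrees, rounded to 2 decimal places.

Equal horizontal AOV ⇒ f₂ = f₁ · 9.7/13.2 = 19.5 × 0.73485 ≈ 14.3295 mm.
Short-edge AOV on the new format = 2·arctan(5.86 / (2 × 14.3295)) = 2·arctan(0.20447) ≈ 23.1123°.

23.11°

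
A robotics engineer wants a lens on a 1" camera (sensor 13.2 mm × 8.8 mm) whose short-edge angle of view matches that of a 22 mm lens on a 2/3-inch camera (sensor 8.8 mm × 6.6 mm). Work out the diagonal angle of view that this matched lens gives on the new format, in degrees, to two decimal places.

Equal short-edge AOV ⇒ f₂ = f₁ · 8.8/6.6 = 22 × 1.33333 ≈ 29.3333 mm.
Sensor diagonal = √(13.2² + 8.8²) = √251.6800 ≈ 15.8644 mm.
Diagonal AOV on the new format = 2·arctan(15.8644 / (2 × 29.3333)) = 2·arctan(0.27042) ≈ 30.2636°.

30.26°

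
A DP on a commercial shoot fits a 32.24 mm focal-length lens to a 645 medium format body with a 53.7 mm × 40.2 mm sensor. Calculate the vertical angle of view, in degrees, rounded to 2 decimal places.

Angle of view α = 2·arctan(h/2f) with h = 40.2 mm and f = 32.24 mm.
h/2f = 0.62345; arctan(0.62345) ≈ 31.9414°, so α ≈ 63.8829°.

63.88°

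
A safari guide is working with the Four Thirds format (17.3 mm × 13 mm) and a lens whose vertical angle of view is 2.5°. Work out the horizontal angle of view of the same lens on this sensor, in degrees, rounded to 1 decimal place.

3.3°

From the vertical AOV: f = 13 / (2·tan(1.25°)) = 13 / 0.04364 ≈ 297.8908 mm.
Horizontal AOV = 2·arctan(17.3 / (2 × 297.8908)) = 2·arctan(0.02904) ≈ 3.3265°.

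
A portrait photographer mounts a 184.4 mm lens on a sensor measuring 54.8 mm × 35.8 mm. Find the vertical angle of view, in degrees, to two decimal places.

Angle of view α = 2·arctan(h/2f) with h = 35.8 mm and f = 184.4 mm.
h/2f = 0.09707; arctan(0.09707) ≈ 5.5444°, so α ≈ 11.0888°.

11.09°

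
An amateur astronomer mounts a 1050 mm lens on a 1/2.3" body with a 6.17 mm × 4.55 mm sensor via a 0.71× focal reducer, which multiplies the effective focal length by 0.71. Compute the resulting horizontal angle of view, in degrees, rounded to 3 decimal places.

Effective focal length f = 1050 × 0.71 = 745.5 mm.
α = 2·arctan(6.17 / (2 × 745.5)) = 2·arctan(0.00414) ≈ 0.4742°.

0.474°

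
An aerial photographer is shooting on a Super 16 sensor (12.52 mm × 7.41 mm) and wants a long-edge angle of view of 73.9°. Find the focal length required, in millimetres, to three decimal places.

From α = 2·arctan(w/2f) we get f = w / (2·tan(α/2)).
With w = 12.52 mm and α/2 = 36.95°, tan(α/2) ≈ 0.75219, so f ≈ 12.52 / 1.50437 ≈ 8.3224 mm.

8.322 mm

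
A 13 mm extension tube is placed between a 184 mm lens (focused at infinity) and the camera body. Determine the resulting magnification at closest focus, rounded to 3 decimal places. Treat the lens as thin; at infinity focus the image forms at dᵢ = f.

0.071×

The tube moves the image plane from f to f + e, so dᵢ = 184 + 13 = 197 mm. Focus is achieved when 1/f = 1/dₒ + 1/dᵢ, giving dₒ = 1/(1/f − 1/(f+e)).
Magnification m = dᵢ/dₒ = (f+e)·(1/f − 1/(f+e)) = e/f = 13/184 ≈ 0.0707.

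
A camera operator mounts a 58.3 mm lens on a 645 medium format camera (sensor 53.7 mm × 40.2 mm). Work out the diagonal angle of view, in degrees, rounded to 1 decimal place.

59.8°

Sensor diagonal = √(53.7² + 40.2²) = √4499.7300 ≈ 67.0800 mm.
Angle of view α = 2·arctan(d/2f) with d = 67.0800 mm and f = 58.3 mm.
d/2f = 0.57530; arctan(0.57530) ≈ 29.9118°, so α ≈ 59.8237°.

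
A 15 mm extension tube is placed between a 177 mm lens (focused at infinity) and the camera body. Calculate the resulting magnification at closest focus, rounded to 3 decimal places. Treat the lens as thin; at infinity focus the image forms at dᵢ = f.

0.085×

The tube moves the image plane from f to f + e, so dᵢ = 177 + 15 = 192 mm. Focus is achieved when 1/f = 1/dₒ + 1/dᵢ, giving dₒ = 1/(1/f − 1/(f+e)).
Magnification m = dᵢ/dₒ = (f+e)·(1/f − 1/(f+e)) = e/f = 15/177 ≈ 0.0847.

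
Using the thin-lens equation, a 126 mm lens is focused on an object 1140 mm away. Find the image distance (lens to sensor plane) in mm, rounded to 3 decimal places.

141.657 mm

1/dᵢ = 1/f − 1/dₒ = 1/126 − 1/1140 = 0.0070593 mm⁻¹.
dᵢ = 1/0.0070593 ≈ 141.6568 mm.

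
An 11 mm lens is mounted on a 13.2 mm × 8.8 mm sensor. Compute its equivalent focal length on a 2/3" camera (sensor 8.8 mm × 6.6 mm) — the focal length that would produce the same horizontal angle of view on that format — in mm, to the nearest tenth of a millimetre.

7.3 mm

Equal angle of view means equal width/f ratio, so f₂ = f₁ · (width₂/width₁) = 11 × 8.8/13.2.
f₂ = 11 × 0.66667 ≈ 7.333 mm.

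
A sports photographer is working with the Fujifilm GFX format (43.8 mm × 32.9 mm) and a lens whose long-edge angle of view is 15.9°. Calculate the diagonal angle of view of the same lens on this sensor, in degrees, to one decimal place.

From the long-edge AOV: f = 43.8 / (2·tan(7.95°)) = 43.8 / 0.27930 ≈ 156.8195 mm.
Sensor diagonal = √(43.8² + 32.9²) = √3000.8500 ≈ 54.7800 mm.
Diagonal AOV = 2·arctan(54.7800 / (2 × 156.8195)) = 2·arctan(0.17466) ≈ 19.8146°.

19.8°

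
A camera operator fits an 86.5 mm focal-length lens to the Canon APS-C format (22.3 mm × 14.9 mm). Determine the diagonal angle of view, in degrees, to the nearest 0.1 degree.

Sensor diagonal = √(22.3² + 14.9²) = √719.3000 ≈ 26.8198 mm.
Angle of view α = 2·arctan(d/2f) with d = 26.8198 mm and f = 86.5 mm.
d/2f = 0.15503; arctan(0.15503) ≈ 8.8123°, so α ≈ 17.6246°.

17.6°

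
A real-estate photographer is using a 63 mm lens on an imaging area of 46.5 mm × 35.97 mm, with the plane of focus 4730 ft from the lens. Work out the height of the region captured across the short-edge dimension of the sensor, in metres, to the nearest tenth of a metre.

dₒ: 4730 ft × 304.8 mm/ft = 1441703.95 mm.
Similar triangles through the lens centre give W/dₒ = h/dᵢ; with 1/f = 1/dₒ + 1/dᵢ this gives W = h·(dₒ − f)/f.
W = 35.97 mm × (1.4417e+06 − 63) / 63 = 35.97 × 22883.1897 ≈ 823108.335 mm = 823.108 m.

823.1 m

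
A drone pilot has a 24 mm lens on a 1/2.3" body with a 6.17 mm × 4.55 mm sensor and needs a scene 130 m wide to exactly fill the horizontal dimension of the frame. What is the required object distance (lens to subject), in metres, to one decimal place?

W: 130 m = 130000 mm.
Magnification m = w/W = dᵢ/dₒ; combined with 1/f = 1/dₒ + 1/dᵢ this gives dₒ = f·(1 + W/w).
dₒ = 24 mm × (1 + 130000/6.17) = 24 × 21070.6921 ≈ 505696.609 mm = 505.697 m.

505.7 m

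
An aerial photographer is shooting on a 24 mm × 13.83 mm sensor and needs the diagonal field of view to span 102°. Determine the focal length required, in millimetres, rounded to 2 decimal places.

11.22 mm

Sensor diagonal = √(24² + 13.83²) = √767.2689 ≈ 27.6996 mm.
From α = 2·arctan(d/2f) we get f = d / (2·tan(α/2)).
With d = 27.6996 mm and α/2 = 51°, tan(α/2) ≈ 1.23490, so f ≈ 27.6996 / 2.46979 ≈ 11.2154 mm.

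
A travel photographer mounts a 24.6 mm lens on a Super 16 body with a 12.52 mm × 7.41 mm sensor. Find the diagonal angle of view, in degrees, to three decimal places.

32.946°

Sensor diagonal = √(12.52² + 7.41²) = √211.6585 ≈ 14.5485 mm.
Angle of view α = 2·arctan(d/2f) with d = 14.5485 mm and f = 24.6 mm.
d/2f = 0.29570; arctan(0.29570) ≈ 16.4730°, so α ≈ 32.9460°.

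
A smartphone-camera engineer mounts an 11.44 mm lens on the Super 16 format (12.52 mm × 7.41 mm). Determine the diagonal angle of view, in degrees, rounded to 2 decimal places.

64.90°

Sensor diagonal = √(12.52² + 7.41²) = √211.6585 ≈ 14.5485 mm.
Angle of view α = 2·arctan(d/2f) with d = 14.5485 mm and f = 11.44 mm.
d/2f = 0.63586; arctan(0.63586) ≈ 32.4507°, so α ≈ 64.9013°.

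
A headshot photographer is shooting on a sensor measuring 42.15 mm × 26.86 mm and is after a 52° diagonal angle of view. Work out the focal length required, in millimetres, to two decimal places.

51.24 mm

Sensor diagonal = √(42.15² + 26.86²) = √2498.0821 ≈ 49.9808 mm.
From α = 2·arctan(d/2f) we get f = d / (2·tan(α/2)).
With d = 49.9808 mm and α/2 = 26°, tan(α/2) ≈ 0.48773, so f ≈ 49.9808 / 0.97547 ≈ 51.2379 mm.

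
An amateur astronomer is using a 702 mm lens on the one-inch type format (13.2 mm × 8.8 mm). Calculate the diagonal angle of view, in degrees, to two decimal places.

Sensor diagonal = √(13.2² + 8.8²) = √251.6800 ≈ 15.8644 mm.
Angle of view α = 2·arctan(d/2f) with d = 15.8644 mm and f = 702 mm.
d/2f = 0.01130; arctan(0.01130) ≈ 0.6474°, so α ≈ 1.2948°.

1.29°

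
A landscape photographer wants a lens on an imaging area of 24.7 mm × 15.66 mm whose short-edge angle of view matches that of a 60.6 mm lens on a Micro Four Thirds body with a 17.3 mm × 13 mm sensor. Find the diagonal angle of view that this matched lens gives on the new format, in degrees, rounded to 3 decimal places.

Equal short-edge AOV ⇒ f₂ = f₁ · 15.66/13 = 60.6 × 1.20462 ≈ 72.9997 mm.
Sensor diagonal = √(24.7² + 15.66²) = √855.3256 ≈ 29.2460 mm.
Diagonal AOV on the new format = 2·arctan(29.2460 / (2 × 72.9997)) = 2·arctan(0.20032) ≈ 22.6546°.

22.655°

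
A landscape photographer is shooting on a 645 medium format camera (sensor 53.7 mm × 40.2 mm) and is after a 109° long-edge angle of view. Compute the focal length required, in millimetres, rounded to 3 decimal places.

From α = 2·arctan(w/2f) we get f = w / (2·tan(α/2)).
With w = 53.7 mm and α/2 = 54.5°, tan(α/2) ≈ 1.40195, so f ≈ 53.7 / 2.80390 ≈ 19.1519 mm.

19.152 mm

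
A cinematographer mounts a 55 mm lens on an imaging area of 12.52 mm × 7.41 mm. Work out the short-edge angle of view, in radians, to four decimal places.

Angle of view α = 2·arctan(h/2f) with h = 7.41 mm and f = 55 mm.
h/2f = 0.06736; arctan(0.06736) ≈ 0.0673 rad, so α ≈ 0.1345 rad.

0.1345 rad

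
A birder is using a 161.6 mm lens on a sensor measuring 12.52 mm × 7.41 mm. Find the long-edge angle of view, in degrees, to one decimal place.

Angle of view α = 2·arctan(w/2f) with w = 12.52 mm and f = 161.6 mm.
w/2f = 0.03874; arctan(0.03874) ≈ 2.2184°, so α ≈ 4.4368°.

4.4°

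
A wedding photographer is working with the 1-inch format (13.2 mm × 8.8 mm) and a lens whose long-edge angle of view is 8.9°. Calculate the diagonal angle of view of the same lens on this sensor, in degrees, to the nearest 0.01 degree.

10.69°

From the long-edge AOV: f = 13.2 / (2·tan(4.45°)) = 13.2 / 0.15565 ≈ 84.8071 mm.
Sensor diagonal = √(13.2² + 8.8²) = √251.6800 ≈ 15.8644 mm.
Diagonal AOV = 2·arctan(15.8644 / (2 × 84.8071)) = 2·arctan(0.09353) ≈ 10.6869°.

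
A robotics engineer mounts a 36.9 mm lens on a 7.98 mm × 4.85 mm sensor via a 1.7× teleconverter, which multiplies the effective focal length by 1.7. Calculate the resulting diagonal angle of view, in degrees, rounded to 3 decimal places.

Effective focal length f = 36.9 × 1.7 = 62.73 mm.
Sensor diagonal = √(7.98² + 4.85²) = √87.2029 ≈ 9.3382 mm.
α = 2·arctan(9.338 / (2 × 62.73)) = 2·arctan(0.07443) ≈ 8.5136°.

8.514°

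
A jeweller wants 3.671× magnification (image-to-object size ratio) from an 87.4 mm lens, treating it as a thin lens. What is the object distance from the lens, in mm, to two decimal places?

With m = dᵢ/dₒ and 1/f = 1/dₒ + 1/dᵢ, substituting dᵢ = m·dₒ gives 1/f = (1 + 1/m)/dₒ, hence dₒ = f·(1 + 1/m).
dₒ = 87.4 × (1 + 1/3.671) = 87.4 × 1.27241 ≈ 111.208 mm.

111.21 mm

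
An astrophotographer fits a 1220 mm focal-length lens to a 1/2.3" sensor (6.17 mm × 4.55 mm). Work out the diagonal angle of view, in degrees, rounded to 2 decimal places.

Sensor diagonal = √(6.17² + 4.55²) = √58.7714 ≈ 7.6663 mm.
Angle of view α = 2·arctan(d/2f) with d = 7.6663 mm and f = 1220 mm.
d/2f = 0.00314; arctan(0.00314) ≈ 0.1800°, so α ≈ 0.3600°.

0.36°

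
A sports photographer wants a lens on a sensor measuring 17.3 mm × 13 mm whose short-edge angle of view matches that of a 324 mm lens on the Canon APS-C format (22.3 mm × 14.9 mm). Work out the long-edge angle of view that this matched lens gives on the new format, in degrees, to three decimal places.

3.505°

Equal short-edge AOV ⇒ f₂ = f₁ · 13/14.9 = 324 × 0.87248 ≈ 282.6846 mm.
Long-edge AOV on the new format = 2·arctan(17.3 / (2 × 282.6846)) = 2·arctan(0.03060) ≈ 3.5053°.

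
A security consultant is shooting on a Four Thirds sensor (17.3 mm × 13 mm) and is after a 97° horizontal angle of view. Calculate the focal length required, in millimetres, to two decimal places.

7.65 mm

From α = 2·arctan(w/2f) we get f = w / (2·tan(α/2)).
With w = 17.3 mm and α/2 = 48.5°, tan(α/2) ≈ 1.13029, so f ≈ 17.3 / 2.26059 ≈ 7.6529 mm.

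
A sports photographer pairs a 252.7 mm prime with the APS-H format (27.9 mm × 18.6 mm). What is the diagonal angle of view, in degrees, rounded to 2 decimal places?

7.59°

Sensor diagonal = √(27.9² + 18.6²) = √1124.3700 ≈ 33.5316 mm.
Angle of view α = 2·arctan(d/2f) with d = 33.5316 mm and f = 252.7 mm.
d/2f = 0.06635; arctan(0.06635) ≈ 3.7958°, so α ≈ 7.5916°.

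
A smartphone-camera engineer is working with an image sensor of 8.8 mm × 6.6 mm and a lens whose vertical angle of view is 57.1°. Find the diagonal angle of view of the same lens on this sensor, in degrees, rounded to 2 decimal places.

84.40°

From the vertical AOV: f = 6.6 / (2·tan(28.55°)) = 6.6 / 1.08817 ≈ 6.0652 mm.
Sensor diagonal = √(8.8² + 6.6²) = √121.0000 ≈ 11.0000 mm.
Diagonal AOV = 2·arctan(11.0000 / (2 × 6.0652)) = 2·arctan(0.90681) ≈ 84.4041°.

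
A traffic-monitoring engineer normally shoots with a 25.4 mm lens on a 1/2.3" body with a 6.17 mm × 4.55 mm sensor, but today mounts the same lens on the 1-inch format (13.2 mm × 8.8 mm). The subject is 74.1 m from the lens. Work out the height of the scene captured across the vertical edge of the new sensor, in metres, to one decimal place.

25.7 m

The focal length stays 25.4 mm; the relevant sensor dimension is now h = 8.8 mm. Object distance dₒ = 74.1 m = 74100 mm.
Thin-lens field height W = h·(dₒ − f)/f = 8.8 × (74100 − 25.4)/25.4 ≈ 25663.641 mm = 25.6636 m.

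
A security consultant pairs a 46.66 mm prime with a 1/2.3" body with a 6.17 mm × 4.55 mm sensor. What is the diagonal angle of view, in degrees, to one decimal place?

Sensor diagonal = √(6.17² + 4.55²) = √58.7714 ≈ 7.6663 mm.
Angle of view α = 2·arctan(d/2f) with d = 7.6663 mm and f = 46.66 mm.
d/2f = 0.08215; arctan(0.08215) ≈ 4.6963°, so α ≈ 9.3926°.

9.4°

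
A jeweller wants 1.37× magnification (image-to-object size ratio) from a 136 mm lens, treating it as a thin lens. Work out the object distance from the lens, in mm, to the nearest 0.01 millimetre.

235.27 mm

With m = dᵢ/dₒ and 1/f = 1/dₒ + 1/dᵢ, substituting dᵢ = m·dₒ gives 1/f = (1 + 1/m)/dₒ, hence dₒ = f·(1 + 1/m).
dₒ = 136 × (1 + 1/1.37) = 136 × 1.72993 ≈ 235.270 mm.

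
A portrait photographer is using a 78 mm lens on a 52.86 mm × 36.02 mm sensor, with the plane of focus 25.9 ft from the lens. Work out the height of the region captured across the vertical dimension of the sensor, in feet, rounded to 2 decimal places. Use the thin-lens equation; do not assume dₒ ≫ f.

dₒ: 25.9 ft × 304.8 mm/ft = 7894.32 mm.
Similar triangles through the lens centre give W/dₒ = h/dᵢ; with 1/f = 1/dₒ + 1/dᵢ this gives W = h·(dₒ − f)/f.
W = 36.02 mm × (7894.32 − 78) / 78 = 36.02 × 100.2092 ≈ 3609.536 mm = 3609.536/304.8 ft = 11.8423 ft.

11.84 ft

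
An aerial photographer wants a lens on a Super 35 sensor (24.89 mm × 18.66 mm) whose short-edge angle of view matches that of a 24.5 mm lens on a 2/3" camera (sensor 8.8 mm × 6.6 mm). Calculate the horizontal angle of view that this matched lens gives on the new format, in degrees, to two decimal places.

20.37°

Equal short-edge AOV ⇒ f₂ = f₁ · 18.66/6.6 = 24.5 × 2.82727 ≈ 69.2682 mm.
Horizontal AOV on the new format = 2·arctan(24.89 / (2 × 69.2682)) = 2·arctan(0.17966) ≈ 20.3707°.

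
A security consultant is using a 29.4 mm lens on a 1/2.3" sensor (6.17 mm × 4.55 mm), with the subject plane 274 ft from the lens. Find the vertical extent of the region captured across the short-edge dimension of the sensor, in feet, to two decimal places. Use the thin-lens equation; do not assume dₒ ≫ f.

42.39 ft

dₒ: 274 ft × 304.8 mm/ft = 83515.20 mm.
Similar triangles through the lens centre give W/dₒ = h/dᵢ; with 1/f = 1/dₒ + 1/dᵢ this gives W = h·(dₒ − f)/f.
W = 4.55 mm × (83515.2 − 29.4) / 29.4 = 4.55 × 2839.6530 ≈ 12920.421 mm = 12920.421/304.8 ft = 42.3898 ft.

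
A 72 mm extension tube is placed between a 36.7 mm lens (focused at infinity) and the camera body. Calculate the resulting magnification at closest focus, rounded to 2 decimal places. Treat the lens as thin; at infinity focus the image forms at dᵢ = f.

The tube moves the image plane from f to f + e, so dᵢ = 36.7 + 72 = 108.7 mm. Focus is achieved when 1/f = 1/dₒ + 1/dᵢ, giving dₒ = 1/(1/f − 1/(f+e)).
Magnification m = dᵢ/dₒ = (f+e)·(1/f − 1/(f+e)) = e/f = 72/36.7 ≈ 1.9619.

1.96×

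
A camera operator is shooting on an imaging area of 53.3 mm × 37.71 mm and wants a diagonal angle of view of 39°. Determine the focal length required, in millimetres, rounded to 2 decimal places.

92.19 mm

Sensor diagonal = √(53.3² + 37.71²) = √4262.9341 ≈ 65.2911 mm.
From α = 2·arctan(d/2f) we get f = d / (2·tan(α/2)).
With d = 65.2911 mm and α/2 = 19.5°, tan(α/2) ≈ 0.35412, so f ≈ 65.2911 / 0.70824 ≈ 92.1883 mm.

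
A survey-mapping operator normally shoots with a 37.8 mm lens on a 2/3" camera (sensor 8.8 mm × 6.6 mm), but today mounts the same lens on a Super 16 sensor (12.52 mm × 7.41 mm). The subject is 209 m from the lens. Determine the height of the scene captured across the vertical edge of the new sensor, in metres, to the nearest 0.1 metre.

The focal length stays 37.8 mm; the relevant sensor dimension is now h = 7.41 mm. Object distance dₒ = 209 m = 209000 mm.
Thin-lens field height W = h·(dₒ − f)/f = 7.41 × (209000 − 37.8)/37.8 ≈ 40963.225 mm = 40.9632 m.

41.0 m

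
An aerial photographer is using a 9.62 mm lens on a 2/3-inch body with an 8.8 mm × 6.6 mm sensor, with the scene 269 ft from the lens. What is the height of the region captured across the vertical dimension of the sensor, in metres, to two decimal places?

dₒ: 269 ft × 304.8 mm/ft = 81991.20 mm.
Similar triangles through the lens centre give W/dₒ = h/dᵢ; with 1/f = 1/dₒ + 1/dᵢ this gives W = h·(dₒ − f)/f.
W = 6.6 mm × (81991.2 − 9.62) / 9.62 = 6.6 × 8521.9935 ≈ 56245.157 mm = 56.2452 m.

56.25 m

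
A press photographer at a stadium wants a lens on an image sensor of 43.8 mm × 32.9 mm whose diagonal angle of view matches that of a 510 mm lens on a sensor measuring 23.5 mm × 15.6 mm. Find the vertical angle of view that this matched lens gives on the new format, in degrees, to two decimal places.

Sensor diagonal = √(23.5² + 15.6²) = √795.6100 ≈ 28.2066 mm.
Sensor diagonal = √(43.8² + 32.9²) = √3000.8500 ≈ 54.7800 mm.
Equal diagonal AOV ⇒ f₂ = f₁ · 54.7800/28.2066 = 510 × 1.94210 ≈ 990.4720 mm.
Vertical AOV on the new format = 2·arctan(32.9 / (2 × 990.4720)) = 2·arctan(0.01661) ≈ 1.9030°.

1.90°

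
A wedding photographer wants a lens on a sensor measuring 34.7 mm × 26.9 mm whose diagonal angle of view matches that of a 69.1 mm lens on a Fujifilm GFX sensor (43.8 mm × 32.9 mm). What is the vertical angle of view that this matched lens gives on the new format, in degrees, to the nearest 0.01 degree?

Sensor diagonal = √(43.8² + 32.9²) = √3000.8500 ≈ 54.7800 mm.
Sensor diagonal = √(34.7² + 26.9²) = √1927.7000 ≈ 43.9056 mm.
Equal diagonal AOV ⇒ f₂ = f₁ · 43.9056/54.7800 = 69.1 × 0.80149 ≈ 55.3829 mm.
Vertical AOV on the new format = 2·arctan(26.9 / (2 × 55.3829)) = 2·arctan(0.24285) ≈ 27.3006°.

27.30°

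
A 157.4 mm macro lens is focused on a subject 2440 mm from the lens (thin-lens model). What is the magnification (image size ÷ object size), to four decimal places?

Thin lens: 1/f = 1/dₒ + 1/dᵢ → 1/dᵢ = 1/157.4 − 1/2440 = 0.0059434 mm⁻¹, so dᵢ ≈ 168.2537 mm.
Magnification m = dᵢ/dₒ = 168.2537/2440 ≈ 0.06896.

0.0690×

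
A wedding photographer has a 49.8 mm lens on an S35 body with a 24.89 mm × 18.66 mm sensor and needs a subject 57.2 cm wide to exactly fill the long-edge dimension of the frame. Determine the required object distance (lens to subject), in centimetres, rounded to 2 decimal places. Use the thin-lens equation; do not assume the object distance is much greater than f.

119.43 cm

W: 57.2 cm = 572 mm.
Magnification m = w/W = dᵢ/dₒ; combined with 1/f = 1/dₒ + 1/dᵢ this gives dₒ = f·(1 + W/w).
dₒ = 49.8 mm × (1 + 572/24.89) = 49.8 × 23.9811 ≈ 1194.260 mm = 119.426 cm.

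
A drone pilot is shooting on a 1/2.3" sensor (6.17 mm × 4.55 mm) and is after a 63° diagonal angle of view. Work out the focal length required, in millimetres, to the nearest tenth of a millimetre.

Sensor diagonal = √(6.17² + 4.55²) = √58.7714 ≈ 7.6663 mm.
From α = 2·arctan(d/2f) we get f = d / (2·tan(α/2)).
With d = 7.6663 mm and α/2 = 31.5°, tan(α/2) ≈ 0.61280, so f ≈ 7.6663 / 1.22560 ≈ 6.2551 mm.

6.3 mm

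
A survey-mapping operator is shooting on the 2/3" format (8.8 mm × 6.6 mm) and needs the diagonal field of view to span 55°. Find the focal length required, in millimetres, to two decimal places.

Sensor diagonal = √(8.8² + 6.6²) = √121.0000 ≈ 11.0000 mm.
From α = 2·arctan(d/2f) we get f = d / (2·tan(α/2)).
With d = 11.0000 mm and α/2 = 27.5°, tan(α/2) ≈ 0.52057, so f ≈ 11.0000 / 1.04113 ≈ 10.5654 mm.

10.57 mm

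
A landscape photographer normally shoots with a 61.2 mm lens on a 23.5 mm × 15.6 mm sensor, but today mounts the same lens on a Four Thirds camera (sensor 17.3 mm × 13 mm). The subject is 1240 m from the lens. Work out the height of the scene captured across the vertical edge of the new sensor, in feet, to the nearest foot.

864 ft

The focal length stays 61.2 mm; the relevant sensor dimension is now h = 13 mm. Object distance dₒ = 1240 m = 1.24e+06 mm.
Thin-lens field height W = h·(dₒ − f)/f = 13 × (1.24e+06 − 61.2)/61.2 ≈ 263385.693 mm = 263385.693/304.8 ft = 864.126 ft.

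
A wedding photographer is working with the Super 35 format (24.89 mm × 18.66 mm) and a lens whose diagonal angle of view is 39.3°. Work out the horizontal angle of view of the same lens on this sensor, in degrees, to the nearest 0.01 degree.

31.89°

Sensor diagonal = √(24.89² + 18.66²) = √967.7077 ≈ 31.1080 mm.
From the diagonal AOV: f = 31.1080 / (2·tan(19.65°)) = 31.1080 / 0.71414 ≈ 43.5604 mm.
Horizontal AOV = 2·arctan(24.89 / (2 × 43.5604)) = 2·arctan(0.28570) ≈ 31.8888°.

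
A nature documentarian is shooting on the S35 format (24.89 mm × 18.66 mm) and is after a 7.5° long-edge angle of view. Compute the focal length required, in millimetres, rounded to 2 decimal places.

189.87 mm

From α = 2·arctan(w/2f) we get f = w / (2·tan(α/2)).
With w = 24.89 mm and α/2 = 3.75°, tan(α/2) ≈ 0.06554, so f ≈ 24.89 / 0.13109 ≈ 189.8740 mm.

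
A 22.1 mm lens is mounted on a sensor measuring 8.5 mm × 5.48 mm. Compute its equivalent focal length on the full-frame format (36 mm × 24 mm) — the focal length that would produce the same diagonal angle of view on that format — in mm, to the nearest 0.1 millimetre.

94.5 mm

Sensor diagonal = √(8.5² + 5.48²) = √102.2804 ≈ 10.1134 mm.
Sensor diagonal = √(36² + 24²) = √1872.0000 ≈ 43.2666 mm.
Equal angle of view means equal diagonal/f ratio, so f₂ = f₁ · (diagonal₂/diagonal₁) = 22.1 × 43.2666/10.1134.
f₂ = 22.1 × 4.27816 ≈ 94.547 mm.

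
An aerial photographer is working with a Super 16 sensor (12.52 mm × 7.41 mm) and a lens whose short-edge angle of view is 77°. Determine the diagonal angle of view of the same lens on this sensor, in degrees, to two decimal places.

From the short-edge AOV: f = 7.41 / (2·tan(38.5°)) = 7.41 / 1.59087 ≈ 4.6578 mm.
Sensor diagonal = √(12.52² + 7.41²) = √211.6585 ≈ 14.5485 mm.
Diagonal AOV = 2·arctan(14.5485 / (2 × 4.6578)) = 2·arctan(1.56173) ≈ 114.7357°.

114.74°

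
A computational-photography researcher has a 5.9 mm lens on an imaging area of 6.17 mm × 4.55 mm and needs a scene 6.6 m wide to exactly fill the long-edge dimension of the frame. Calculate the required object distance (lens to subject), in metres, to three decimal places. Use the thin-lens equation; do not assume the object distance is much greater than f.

6.317 m

W: 6.6 m = 6600 mm.
Magnification m = w/W = dᵢ/dₒ; combined with 1/f = 1/dₒ + 1/dᵢ this gives dₒ = f·(1 + W/w).
dₒ = 5.9 mm × (1 + 6600/6.17) = 5.9 × 1070.6921 ≈ 6317.083 mm = 6.31708 m.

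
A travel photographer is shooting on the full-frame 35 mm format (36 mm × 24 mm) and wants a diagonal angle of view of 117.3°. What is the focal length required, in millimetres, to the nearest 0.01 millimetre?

13.18 mm

Sensor diagonal = √(36² + 24²) = √1872.0000 ≈ 43.2666 mm.
From α = 2·arctan(d/2f) we get f = d / (2·tan(α/2)).
With d = 43.2666 mm and α/2 = 58.65°, tan(α/2) ≈ 1.64148, so f ≈ 43.2666 / 3.28296 ≈ 13.1791 mm.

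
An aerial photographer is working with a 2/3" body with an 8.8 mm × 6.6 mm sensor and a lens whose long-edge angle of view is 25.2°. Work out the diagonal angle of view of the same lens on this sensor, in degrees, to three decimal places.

31.222°

From the long-edge AOV: f = 8.8 / (2·tan(12.6°)) = 8.8 / 0.44705 ≈ 19.6845 mm.
Sensor diagonal = √(8.8² + 6.6²) = √121.0000 ≈ 11.0000 mm.
Diagonal AOV = 2·arctan(11.0000 / (2 × 19.6845)) = 2·arctan(0.27941) ≈ 31.2216°.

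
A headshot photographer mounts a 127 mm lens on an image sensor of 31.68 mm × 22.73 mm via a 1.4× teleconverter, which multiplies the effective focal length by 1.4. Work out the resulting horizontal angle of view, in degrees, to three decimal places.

Effective focal length f = 127 × 1.4 = 177.8 mm.
α = 2·arctan(31.68 / (2 × 177.8)) = 2·arctan(0.08909) ≈ 10.1820°.

10.182°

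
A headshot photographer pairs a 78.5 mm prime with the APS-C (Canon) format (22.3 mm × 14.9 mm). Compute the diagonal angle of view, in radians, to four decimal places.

Sensor diagonal = √(22.3² + 14.9²) = √719.3000 ≈ 26.8198 mm.
Angle of view α = 2·arctan(d/2f) with d = 26.8198 mm and f = 78.5 mm.
d/2f = 0.17083; arctan(0.17083) ≈ 0.1692 rad, so α ≈ 0.3384 rad.

0.3384 rad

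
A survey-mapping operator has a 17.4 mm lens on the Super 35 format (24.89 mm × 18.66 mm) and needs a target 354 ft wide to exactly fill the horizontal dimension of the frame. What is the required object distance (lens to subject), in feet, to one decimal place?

W: 354 ft × 304.8 mm/ft = 107899.20 mm.
Magnification m = w/W = dᵢ/dₒ; combined with 1/f = 1/dₒ + 1/dᵢ this gives dₒ = f·(1 + W/w).
dₒ = 17.4 mm × (1 + 107899/24.89) = 17.4 × 4336.0420 ≈ 75447.132 mm = 75447.132/304.8 ft = 247.53 ft.

247.5 ft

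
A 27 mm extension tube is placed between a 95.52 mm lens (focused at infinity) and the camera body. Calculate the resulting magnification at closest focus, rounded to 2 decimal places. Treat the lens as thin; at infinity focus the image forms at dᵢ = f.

0.28×

The tube moves the image plane from f to f + e, so dᵢ = 95.52 + 27 = 122.52 mm. Focus is achieved when 1/f = 1/dₒ + 1/dᵢ, giving dₒ = 1/(1/f − 1/(f+e)).
Magnification m = dᵢ/dₒ = (f+e)·(1/f − 1/(f+e)) = e/f = 27/95.52 ≈ 0.2827.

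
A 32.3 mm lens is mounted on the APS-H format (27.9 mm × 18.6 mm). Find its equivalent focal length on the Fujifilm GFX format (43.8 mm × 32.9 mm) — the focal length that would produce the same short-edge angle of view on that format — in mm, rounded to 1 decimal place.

57.1 mm

Equal angle of view means equal height/f ratio, so f₂ = f₁ · (height₂/height₁) = 32.3 × 32.9/18.6.
f₂ = 32.3 × 1.76882 ≈ 57.133 mm.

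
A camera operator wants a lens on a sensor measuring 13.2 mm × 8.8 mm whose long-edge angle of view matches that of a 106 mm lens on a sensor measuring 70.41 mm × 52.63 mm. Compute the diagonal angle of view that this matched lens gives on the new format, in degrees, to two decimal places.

Equal long-edge AOV ⇒ f₂ = f₁ · 13.2/70.41 = 106 × 0.18747 ≈ 19.8722 mm.
Sensor diagonal = √(13.2² + 8.8²) = √251.6800 ≈ 15.8644 mm.
Diagonal AOV on the new format = 2·arctan(15.8644 / (2 × 19.8722)) = 2·arctan(0.39916) ≈ 43.5200°.

43.52°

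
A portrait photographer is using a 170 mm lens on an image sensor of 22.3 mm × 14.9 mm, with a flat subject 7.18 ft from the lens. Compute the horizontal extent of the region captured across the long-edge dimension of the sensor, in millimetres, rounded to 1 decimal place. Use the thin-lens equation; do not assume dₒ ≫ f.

dₒ: 7.18 ft × 304.8 mm/ft = 2188.46 mm.
Similar triangles through the lens centre give W/dₒ = w/dᵢ; with 1/f = 1/dₒ + 1/dᵢ this gives W = w·(dₒ − f)/f.
W = 22.3 mm × (2188.46 − 170) / 170 = 22.3 × 11.8733 ≈ 264.775 mm.

264.8 mm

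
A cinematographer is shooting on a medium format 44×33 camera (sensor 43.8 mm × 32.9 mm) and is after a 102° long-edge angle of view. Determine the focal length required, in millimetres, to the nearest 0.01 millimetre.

From α = 2·arctan(w/2f) we get f = w / (2·tan(α/2)).
With w = 43.8 mm and α/2 = 51°, tan(α/2) ≈ 1.23490, so f ≈ 43.8 / 2.46979 ≈ 17.7343 mm.

17.73 mm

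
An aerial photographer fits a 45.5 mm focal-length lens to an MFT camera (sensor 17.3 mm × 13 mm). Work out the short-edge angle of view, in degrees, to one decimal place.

16.3°

Angle of view α = 2·arctan(h/2f) with h = 13 mm and f = 45.5 mm.
h/2f = 0.14286; arctan(0.14286) ≈ 8.1301°, so α ≈ 16.2602°.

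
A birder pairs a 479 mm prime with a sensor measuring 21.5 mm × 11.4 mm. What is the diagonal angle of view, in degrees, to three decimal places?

2.910°

Sensor diagonal = √(21.5² + 11.4²) = √592.2100 ≈ 24.3354 mm.
Angle of view α = 2·arctan(d/2f) with d = 24.3354 mm and f = 479 mm.
d/2f = 0.02540; arctan(0.02540) ≈ 1.4551°, so α ≈ 2.9103°.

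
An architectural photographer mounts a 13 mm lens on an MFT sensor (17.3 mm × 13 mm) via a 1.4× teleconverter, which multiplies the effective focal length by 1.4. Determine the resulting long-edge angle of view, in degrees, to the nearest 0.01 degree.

Effective focal length f = 13 × 1.4 = 18.2 mm.
α = 2·arctan(17.3 / (2 × 18.2)) = 2·arctan(0.47527) ≈ 50.8411°.

50.84°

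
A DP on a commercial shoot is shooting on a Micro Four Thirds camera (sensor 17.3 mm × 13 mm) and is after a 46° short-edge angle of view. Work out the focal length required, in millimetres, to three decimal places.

15.313 mm

From α = 2·arctan(h/2f) we get f = h / (2·tan(α/2)).
With h = 13 mm and α/2 = 23°, tan(α/2) ≈ 0.42447, so f ≈ 13 / 0.84895 ≈ 15.3130 mm.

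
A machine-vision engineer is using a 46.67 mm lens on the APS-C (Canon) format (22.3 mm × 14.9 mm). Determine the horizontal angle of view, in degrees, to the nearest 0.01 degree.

Angle of view α = 2·arctan(w/2f) with w = 22.3 mm and f = 46.67 mm.
w/2f = 0.23891; arctan(0.23891) ≈ 13.4367°, so α ≈ 26.8735°.

26.87°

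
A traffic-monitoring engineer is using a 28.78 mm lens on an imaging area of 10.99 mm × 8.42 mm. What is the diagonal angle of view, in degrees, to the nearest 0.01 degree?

27.05°

Sensor diagonal = √(10.99² + 8.42²) = √191.6765 ≈ 13.8447 mm.
Angle of view α = 2·arctan(d/2f) with d = 13.8447 mm and f = 28.78 mm.
d/2f = 0.24053; arctan(0.24053) ≈ 13.5243°, so α ≈ 27.0485°.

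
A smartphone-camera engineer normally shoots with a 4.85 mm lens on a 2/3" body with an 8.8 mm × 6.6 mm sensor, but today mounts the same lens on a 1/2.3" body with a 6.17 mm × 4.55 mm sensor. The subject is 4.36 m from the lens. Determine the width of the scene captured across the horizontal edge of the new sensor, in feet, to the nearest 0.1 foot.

The focal length stays 4.85 mm; the relevant sensor dimension is now w = 6.17 mm. Object distance dₒ = 4.36 m = 4360 mm.
Thin-lens field width W = w·(dₒ − f)/f = 6.17 × (4360 − 4.85)/4.85 ≈ 5540.469 mm = 5540.469/304.8 ft = 18.1774 ft.

18.2 ft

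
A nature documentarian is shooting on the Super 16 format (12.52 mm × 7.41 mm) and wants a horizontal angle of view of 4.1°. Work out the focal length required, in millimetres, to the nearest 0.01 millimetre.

174.89 mm

From α = 2·arctan(w/2f) we get f = w / (2·tan(α/2)).
With w = 12.52 mm and α/2 = 2.05°, tan(α/2) ≈ 0.03579, so f ≈ 12.52 / 0.07159 ≈ 174.8871 mm.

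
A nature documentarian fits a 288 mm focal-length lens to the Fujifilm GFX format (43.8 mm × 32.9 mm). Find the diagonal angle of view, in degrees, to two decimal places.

10.87°

Sensor diagonal = √(43.8² + 32.9²) = √3000.8500 ≈ 54.7800 mm.
Angle of view α = 2·arctan(d/2f) with d = 54.7800 mm and f = 288 mm.
d/2f = 0.09510; arctan(0.09510) ≈ 5.4327°, so α ≈ 10.8655°.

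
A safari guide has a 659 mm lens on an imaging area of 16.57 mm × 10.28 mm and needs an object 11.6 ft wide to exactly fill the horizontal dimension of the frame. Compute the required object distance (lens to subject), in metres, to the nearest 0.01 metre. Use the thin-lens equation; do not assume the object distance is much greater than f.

141.28 m

W: 11.6 ft × 304.8 mm/ft = 3535.68 mm.
Magnification m = w/W = dᵢ/dₒ; combined with 1/f = 1/dₒ + 1/dᵢ this gives dₒ = f·(1 + W/w).
dₒ = 659 mm × (1 + 3535.68/16.57) = 659 × 214.3784 ≈ 141275.358 mm = 141.275 m.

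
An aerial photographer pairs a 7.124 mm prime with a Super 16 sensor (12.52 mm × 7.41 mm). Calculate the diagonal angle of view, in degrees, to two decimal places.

Sensor diagonal = √(12.52² + 7.41²) = √211.6585 ≈ 14.5485 mm.
Angle of view α = 2·arctan(d/2f) with d = 14.5485 mm and f = 7.124 mm.
d/2f = 1.02109; arctan(1.02109) ≈ 45.5979°, so α ≈ 91.1957°.

91.20°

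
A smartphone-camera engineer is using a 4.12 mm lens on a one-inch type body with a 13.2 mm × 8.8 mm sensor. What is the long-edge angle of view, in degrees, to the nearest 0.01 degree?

116.05°

Angle of view α = 2·arctan(w/2f) with w = 13.2 mm and f = 4.12 mm.
w/2f = 1.60194; arctan(1.60194) ≈ 58.0258°, so α ≈ 116.0517°.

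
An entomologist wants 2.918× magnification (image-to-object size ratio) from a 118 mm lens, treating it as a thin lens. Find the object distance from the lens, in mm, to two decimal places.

With m = dᵢ/dₒ and 1/f = 1/dₒ + 1/dᵢ, substituting dᵢ = m·dₒ gives 1/f = (1 + 1/m)/dₒ, hence dₒ = f·(1 + 1/m).
dₒ = 118 × (1 + 1/2.918) = 118 × 1.34270 ≈ 158.439 mm.

158.44 mm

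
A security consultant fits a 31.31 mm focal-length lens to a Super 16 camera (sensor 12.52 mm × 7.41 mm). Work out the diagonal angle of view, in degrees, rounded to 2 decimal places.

Sensor diagonal = √(12.52² + 7.41²) = √211.6585 ≈ 14.5485 mm.
Angle of view α = 2·arctan(d/2f) with d = 14.5485 mm and f = 31.31 mm.
d/2f = 0.23233; arctan(0.23233) ≈ 13.0795°, so α ≈ 26.1590°.

26.16°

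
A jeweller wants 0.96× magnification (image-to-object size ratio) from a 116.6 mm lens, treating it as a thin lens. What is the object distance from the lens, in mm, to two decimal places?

238.06 mm

With m = dᵢ/dₒ and 1/f = 1/dₒ + 1/dᵢ, substituting dᵢ = m·dₒ gives 1/f = (1 + 1/m)/dₒ, hence dₒ = f·(1 + 1/m).
dₒ = 116.6 × (1 + 1/0.96) = 116.6 × 2.04167 ≈ 238.058 mm.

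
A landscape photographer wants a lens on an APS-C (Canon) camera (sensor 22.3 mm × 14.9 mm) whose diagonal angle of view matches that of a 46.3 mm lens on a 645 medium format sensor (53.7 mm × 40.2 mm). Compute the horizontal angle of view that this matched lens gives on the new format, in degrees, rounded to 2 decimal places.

62.12°

Sensor diagonal = √(53.7² + 40.2²) = √4499.7300 ≈ 67.0800 mm.
Sensor diagonal = √(22.3² + 14.9²) = √719.3000 ≈ 26.8198 mm.
Equal diagonal AOV ⇒ f₂ = f₁ · 26.8198/67.0800 = 46.3 × 0.39982 ≈ 18.5116 mm.
Horizontal AOV on the new format = 2·arctan(22.3 / (2 × 18.5116)) = 2·arctan(0.60233) ≈ 62.1234°.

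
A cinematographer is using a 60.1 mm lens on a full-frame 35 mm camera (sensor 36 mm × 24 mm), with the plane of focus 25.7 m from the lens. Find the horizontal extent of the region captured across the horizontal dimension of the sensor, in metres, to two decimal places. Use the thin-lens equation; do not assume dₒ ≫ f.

15.36 m

dₒ: 25.7 m = 25700 mm.
Similar triangles through the lens centre give W/dₒ = w/dᵢ; with 1/f = 1/dₒ + 1/dᵢ this gives W = w·(dₒ − f)/f.
W = 36 mm × (25700 − 60.1) / 60.1 = 36 × 426.6206 ≈ 15358.343 mm = 15.3583 m.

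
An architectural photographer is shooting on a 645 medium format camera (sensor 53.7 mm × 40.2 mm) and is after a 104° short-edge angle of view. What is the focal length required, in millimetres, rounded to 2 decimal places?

From α = 2·arctan(h/2f) we get f = h / (2·tan(α/2)).
With h = 40.2 mm and α/2 = 52°, tan(α/2) ≈ 1.27994, so f ≈ 40.2 / 2.55988 ≈ 15.7038 mm.

15.70 mm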